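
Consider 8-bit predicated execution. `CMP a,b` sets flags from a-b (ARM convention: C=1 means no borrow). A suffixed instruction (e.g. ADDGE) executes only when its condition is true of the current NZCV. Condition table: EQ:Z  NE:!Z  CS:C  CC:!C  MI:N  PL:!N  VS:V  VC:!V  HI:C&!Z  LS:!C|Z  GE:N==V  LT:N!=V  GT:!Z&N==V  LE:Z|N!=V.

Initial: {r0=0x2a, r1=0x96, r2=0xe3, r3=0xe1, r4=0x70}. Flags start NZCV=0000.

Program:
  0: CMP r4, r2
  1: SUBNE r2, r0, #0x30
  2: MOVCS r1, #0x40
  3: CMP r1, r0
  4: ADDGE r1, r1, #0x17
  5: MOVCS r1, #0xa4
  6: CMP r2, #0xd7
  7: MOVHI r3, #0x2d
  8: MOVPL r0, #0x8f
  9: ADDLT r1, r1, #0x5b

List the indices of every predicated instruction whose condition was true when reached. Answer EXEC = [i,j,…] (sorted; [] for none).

0: ✓ CMP  NZCV=1001
1: ✓ SUBNE  r2←0xfa
2: · MOVCS
3: ✓ CMP  NZCV=0011
4: · ADDGE
5: ✓ MOVCS  r1←0xa4
6: ✓ CMP  NZCV=0010
7: ✓ MOVHI  r3←0x2d
8: ✓ MOVPL  r0←0x8f
9: · ADDLT

EXEC = [1,5,7,8]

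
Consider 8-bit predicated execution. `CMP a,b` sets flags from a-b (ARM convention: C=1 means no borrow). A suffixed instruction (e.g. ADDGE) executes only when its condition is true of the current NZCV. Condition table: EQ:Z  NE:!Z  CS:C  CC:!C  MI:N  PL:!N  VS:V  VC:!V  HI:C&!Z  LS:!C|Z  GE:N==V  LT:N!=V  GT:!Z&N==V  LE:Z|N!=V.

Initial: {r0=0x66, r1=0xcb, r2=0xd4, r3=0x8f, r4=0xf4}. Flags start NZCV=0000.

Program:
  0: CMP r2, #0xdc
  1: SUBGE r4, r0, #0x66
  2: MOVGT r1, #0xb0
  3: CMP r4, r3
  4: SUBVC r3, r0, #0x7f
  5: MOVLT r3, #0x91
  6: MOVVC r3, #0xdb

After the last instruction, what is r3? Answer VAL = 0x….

[0] flags=1000 → (cmp)
[1] flags=1000 GE?F → skip
[2] flags=1000 GT?F → skip
[3] flags=0010 → (cmp)
[4] flags=0010 VC?T → r3=0xe7
[5] flags=0010 LT?F → skip
[6] flags=0010 VC?T → r3=0xdb

VAL = 0xdb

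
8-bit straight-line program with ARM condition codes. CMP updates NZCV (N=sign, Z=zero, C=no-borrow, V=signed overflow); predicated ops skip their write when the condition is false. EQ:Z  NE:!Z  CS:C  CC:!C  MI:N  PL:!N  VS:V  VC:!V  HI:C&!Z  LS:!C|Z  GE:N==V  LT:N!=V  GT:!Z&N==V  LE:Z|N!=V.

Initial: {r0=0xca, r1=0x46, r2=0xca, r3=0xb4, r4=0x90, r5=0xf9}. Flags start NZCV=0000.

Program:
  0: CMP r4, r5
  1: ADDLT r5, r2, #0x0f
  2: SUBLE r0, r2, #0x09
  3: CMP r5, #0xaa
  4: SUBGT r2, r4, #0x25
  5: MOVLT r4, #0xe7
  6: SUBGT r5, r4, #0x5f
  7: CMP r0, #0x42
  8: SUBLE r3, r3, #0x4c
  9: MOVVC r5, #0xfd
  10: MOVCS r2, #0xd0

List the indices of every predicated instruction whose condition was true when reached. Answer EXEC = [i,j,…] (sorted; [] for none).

EXEC = [1,2,4,6,8,10]

[0] flags=1000 → (cmp)
[1] flags=1000 LT?T → r5=0xd9
[2] flags=1000 LE?T → r0=0xc1
[3] flags=0010 → (cmp)
[4] flags=0010 GT?T → r2=0x6b
[5] flags=0010 LT?F → skip
[6] flags=0010 GT?T → r5=0x31
[7] flags=0011 → (cmp)
[8] flags=0011 LE?T → r3=0x68
[9] flags=0011 VC?F → skip
[10] flags=0011 CS?T → r2=0xd0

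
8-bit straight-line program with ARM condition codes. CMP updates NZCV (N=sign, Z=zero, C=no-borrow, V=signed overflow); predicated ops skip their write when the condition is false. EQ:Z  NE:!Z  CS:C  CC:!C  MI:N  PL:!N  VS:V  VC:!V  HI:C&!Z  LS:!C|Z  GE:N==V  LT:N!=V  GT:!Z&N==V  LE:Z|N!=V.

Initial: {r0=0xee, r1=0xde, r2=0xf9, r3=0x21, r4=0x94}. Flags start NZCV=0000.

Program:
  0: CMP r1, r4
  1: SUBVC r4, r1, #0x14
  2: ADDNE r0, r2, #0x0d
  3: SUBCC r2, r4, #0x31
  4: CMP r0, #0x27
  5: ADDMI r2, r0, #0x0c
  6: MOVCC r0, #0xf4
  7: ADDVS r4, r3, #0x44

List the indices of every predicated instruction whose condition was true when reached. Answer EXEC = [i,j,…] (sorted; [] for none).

0: ✓ CMP  NZCV=0010
1: ✓ SUBVC  r4←0xca
2: ✓ ADDNE  r0←0x06
3: · SUBCC
4: ✓ CMP  NZCV=1000
5: ✓ ADDMI  r2←0x12
6: ✓ MOVCC  r0←0xf4
7: · ADDVS

EXEC = [1,2,5,6]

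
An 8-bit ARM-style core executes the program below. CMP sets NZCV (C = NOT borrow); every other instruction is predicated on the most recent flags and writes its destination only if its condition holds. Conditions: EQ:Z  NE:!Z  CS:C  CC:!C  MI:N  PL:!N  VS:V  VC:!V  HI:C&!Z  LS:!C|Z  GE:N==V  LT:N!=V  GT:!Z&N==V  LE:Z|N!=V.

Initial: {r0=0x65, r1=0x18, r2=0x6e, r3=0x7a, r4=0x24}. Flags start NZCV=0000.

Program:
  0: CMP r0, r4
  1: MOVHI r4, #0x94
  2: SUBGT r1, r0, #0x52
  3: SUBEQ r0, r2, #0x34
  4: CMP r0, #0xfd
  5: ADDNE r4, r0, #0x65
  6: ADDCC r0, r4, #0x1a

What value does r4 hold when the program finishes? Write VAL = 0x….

VAL = 0xca

0: ✓ CMP  NZCV=0010
1: ✓ MOVHI  r4←0x94
2: ✓ SUBGT  r1←0x13
3: · SUBEQ
4: ✓ CMP  NZCV=0000
5: ✓ ADDNE  r4←0xca
6: ✓ ADDCC  r0←0xe4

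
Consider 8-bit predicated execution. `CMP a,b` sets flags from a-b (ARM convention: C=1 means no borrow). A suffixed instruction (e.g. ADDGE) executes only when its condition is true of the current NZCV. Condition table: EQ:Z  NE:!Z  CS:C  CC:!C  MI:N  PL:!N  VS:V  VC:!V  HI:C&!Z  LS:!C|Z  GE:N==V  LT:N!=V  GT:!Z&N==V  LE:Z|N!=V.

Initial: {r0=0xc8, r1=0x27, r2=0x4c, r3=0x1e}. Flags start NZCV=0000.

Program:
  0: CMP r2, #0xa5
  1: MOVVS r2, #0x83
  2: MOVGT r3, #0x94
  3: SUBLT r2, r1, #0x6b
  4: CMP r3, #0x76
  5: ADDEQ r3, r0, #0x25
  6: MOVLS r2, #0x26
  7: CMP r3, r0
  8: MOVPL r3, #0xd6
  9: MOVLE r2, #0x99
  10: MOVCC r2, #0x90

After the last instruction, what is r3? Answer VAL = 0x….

[0] flags=1001 → (cmp)
[1] flags=1001 VS?T → r2=0x83
[2] flags=1001 GT?T → r3=0x94
[3] flags=1001 LT?F → skip
[4] flags=0011 → (cmp)
[5] flags=0011 EQ?F → skip
[6] flags=0011 LS?F → skip
[7] flags=1000 → (cmp)
[8] flags=1000 PL?F → skip
[9] flags=1000 LE?T → r2=0x99
[10] flags=1000 CC?T → r2=0x90

VAL = 0x94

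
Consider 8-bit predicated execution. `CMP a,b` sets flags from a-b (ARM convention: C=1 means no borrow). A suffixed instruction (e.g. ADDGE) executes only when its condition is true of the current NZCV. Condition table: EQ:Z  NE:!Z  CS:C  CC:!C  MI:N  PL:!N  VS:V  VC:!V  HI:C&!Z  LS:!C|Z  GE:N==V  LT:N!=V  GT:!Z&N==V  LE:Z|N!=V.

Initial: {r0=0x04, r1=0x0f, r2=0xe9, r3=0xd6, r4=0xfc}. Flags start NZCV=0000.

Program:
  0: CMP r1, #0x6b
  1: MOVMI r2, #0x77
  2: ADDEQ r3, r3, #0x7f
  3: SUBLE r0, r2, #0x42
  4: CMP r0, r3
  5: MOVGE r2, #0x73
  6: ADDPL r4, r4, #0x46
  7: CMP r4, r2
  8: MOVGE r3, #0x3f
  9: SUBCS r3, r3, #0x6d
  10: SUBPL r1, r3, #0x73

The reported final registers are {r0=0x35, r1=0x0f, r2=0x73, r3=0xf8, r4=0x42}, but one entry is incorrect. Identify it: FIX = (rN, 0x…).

0: ✓ CMP  NZCV=1000
1: ✓ MOVMI  r2←0x77
2: · ADDEQ
3: ✓ SUBLE  r0←0x35
4: ✓ CMP  NZCV=0000
5: ✓ MOVGE  r2←0x73
6: ✓ ADDPL  r4←0x42
7: ✓ CMP  NZCV=1000
8: · MOVGE
9: · SUBCS
10: · SUBPL

FIX = (r3, 0xd6)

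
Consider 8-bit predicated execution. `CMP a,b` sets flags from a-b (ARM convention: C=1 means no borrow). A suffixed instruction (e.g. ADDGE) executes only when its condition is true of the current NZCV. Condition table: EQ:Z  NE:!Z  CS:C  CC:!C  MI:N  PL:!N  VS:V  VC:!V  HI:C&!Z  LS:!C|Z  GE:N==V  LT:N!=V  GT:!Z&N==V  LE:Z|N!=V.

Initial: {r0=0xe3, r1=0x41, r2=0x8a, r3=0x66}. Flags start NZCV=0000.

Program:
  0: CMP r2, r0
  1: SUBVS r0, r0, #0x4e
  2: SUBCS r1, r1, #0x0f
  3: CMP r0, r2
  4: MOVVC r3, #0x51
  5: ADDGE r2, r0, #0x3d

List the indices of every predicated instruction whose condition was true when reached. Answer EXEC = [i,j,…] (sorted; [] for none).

[0] flags=1000 → (cmp)
[1] flags=1000 VS?F → skip
[2] flags=1000 CS?F → skip
[3] flags=0010 → (cmp)
[4] flags=0010 VC?T → r3=0x51
[5] flags=0010 GE?T → r2=0x20

EXEC = [4,5]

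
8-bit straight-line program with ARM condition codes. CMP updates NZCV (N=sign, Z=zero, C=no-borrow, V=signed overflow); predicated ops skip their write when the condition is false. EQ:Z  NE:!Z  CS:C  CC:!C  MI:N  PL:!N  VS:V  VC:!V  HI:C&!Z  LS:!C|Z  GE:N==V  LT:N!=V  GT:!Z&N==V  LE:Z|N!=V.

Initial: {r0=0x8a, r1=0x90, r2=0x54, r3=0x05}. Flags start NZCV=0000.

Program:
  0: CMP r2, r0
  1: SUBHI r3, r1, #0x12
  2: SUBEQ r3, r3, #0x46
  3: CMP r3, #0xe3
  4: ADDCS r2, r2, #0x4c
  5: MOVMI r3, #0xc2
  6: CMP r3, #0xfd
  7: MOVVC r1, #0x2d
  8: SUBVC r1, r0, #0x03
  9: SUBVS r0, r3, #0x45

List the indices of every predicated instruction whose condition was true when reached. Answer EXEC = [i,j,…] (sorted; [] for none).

[0] flags=1001 → (cmp)
[1] flags=1001 HI?F → skip
[2] flags=1001 EQ?F → skip
[3] flags=0000 → (cmp)
[4] flags=0000 CS?F → skip
[5] flags=0000 MI?F → skip
[6] flags=0000 → (cmp)
[7] flags=0000 VC?T → r1=0x2d
[8] flags=0000 VC?T → r1=0x87
[9] flags=0000 VS?F → skip

EXEC = [7,8]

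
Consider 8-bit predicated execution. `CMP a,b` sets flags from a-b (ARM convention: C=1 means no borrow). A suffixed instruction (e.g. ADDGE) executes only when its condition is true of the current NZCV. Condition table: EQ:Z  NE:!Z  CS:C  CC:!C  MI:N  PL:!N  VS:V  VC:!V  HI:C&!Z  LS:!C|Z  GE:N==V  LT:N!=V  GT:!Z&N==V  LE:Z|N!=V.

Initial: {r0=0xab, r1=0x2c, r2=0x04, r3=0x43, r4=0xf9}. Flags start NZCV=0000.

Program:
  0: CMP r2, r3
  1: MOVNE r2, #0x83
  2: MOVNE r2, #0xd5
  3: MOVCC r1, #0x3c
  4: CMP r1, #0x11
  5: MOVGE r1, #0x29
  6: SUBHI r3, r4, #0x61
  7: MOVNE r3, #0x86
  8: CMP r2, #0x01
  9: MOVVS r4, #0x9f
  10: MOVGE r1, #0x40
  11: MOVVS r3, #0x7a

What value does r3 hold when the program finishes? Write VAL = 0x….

0: ✓ CMP  NZCV=1000
1: ✓ MOVNE  r2←0x83
2: ✓ MOVNE  r2←0xd5
3: ✓ MOVCC  r1←0x3c
4: ✓ CMP  NZCV=0010
5: ✓ MOVGE  r1←0x29
6: ✓ SUBHI  r3←0x98
7: ✓ MOVNE  r3←0x86
8: ✓ CMP  NZCV=1010
9: · MOVVS
10: · MOVGE
11: · MOVVS

VAL = 0x86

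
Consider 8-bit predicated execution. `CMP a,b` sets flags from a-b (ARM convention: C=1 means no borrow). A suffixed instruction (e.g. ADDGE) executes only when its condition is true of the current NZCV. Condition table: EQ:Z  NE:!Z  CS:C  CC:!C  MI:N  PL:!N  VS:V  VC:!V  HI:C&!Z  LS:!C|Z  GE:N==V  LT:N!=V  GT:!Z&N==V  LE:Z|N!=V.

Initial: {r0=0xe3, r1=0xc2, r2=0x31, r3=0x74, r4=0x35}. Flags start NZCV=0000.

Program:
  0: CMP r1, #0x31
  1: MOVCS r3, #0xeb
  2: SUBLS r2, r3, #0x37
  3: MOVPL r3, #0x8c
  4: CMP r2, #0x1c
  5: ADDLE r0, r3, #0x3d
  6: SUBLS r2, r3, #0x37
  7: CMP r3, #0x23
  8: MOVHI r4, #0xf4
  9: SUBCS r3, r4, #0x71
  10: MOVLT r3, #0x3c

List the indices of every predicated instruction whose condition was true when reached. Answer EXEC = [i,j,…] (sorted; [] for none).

EXEC = [1,8,9,10]

[0] flags=1010 → (cmp)
[1] flags=1010 CS?T → r3=0xeb
[2] flags=1010 LS?F → skip
[3] flags=1010 PL?F → skip
[4] flags=0010 → (cmp)
[5] flags=0010 LE?F → skip
[6] flags=0010 LS?F → skip
[7] flags=1010 → (cmp)
[8] flags=1010 HI?T → r4=0xf4
[9] flags=1010 CS?T → r3=0x83
[10] flags=1010 LT?T → r3=0x3c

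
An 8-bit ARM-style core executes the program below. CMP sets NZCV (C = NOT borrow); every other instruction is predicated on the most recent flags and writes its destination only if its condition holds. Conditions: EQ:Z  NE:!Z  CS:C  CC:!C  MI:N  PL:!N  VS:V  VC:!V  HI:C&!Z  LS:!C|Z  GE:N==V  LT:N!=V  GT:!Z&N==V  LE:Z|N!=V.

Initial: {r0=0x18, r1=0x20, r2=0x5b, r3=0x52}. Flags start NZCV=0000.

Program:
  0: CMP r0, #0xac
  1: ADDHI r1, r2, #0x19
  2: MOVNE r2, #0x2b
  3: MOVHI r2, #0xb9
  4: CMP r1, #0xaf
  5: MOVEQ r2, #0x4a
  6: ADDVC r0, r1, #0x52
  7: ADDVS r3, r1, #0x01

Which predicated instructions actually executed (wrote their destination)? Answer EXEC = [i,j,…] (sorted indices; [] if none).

EXEC = [2,6]

[0] flags=0000 → (cmp)
[1] flags=0000 HI?F → skip
[2] flags=0000 NE?T → r2=0x2b
[3] flags=0000 HI?F → skip
[4] flags=0000 → (cmp)
[5] flags=0000 EQ?F → skip
[6] flags=0000 VC?T → r0=0x72
[7] flags=0000 VS?F → skip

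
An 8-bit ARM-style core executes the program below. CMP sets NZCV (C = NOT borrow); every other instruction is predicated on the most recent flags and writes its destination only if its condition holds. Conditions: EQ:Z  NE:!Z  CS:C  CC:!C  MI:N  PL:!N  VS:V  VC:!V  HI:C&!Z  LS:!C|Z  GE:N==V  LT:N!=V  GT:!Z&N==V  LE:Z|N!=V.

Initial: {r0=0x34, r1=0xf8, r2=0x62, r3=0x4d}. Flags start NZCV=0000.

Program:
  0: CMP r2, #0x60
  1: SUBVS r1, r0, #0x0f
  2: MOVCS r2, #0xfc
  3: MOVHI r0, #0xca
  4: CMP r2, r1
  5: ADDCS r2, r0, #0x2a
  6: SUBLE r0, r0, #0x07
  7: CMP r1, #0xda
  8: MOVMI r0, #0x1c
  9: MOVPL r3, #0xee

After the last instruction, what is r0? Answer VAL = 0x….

VAL = 0xca

0: ✓ CMP  NZCV=0010
1: · SUBVS
2: ✓ MOVCS  r2←0xfc
3: ✓ MOVHI  r0←0xca
4: ✓ CMP  NZCV=0010
5: ✓ ADDCS  r2←0xf4
6: · SUBLE
7: ✓ CMP  NZCV=0010
8: · MOVMI
9: ✓ MOVPL  r3←0xee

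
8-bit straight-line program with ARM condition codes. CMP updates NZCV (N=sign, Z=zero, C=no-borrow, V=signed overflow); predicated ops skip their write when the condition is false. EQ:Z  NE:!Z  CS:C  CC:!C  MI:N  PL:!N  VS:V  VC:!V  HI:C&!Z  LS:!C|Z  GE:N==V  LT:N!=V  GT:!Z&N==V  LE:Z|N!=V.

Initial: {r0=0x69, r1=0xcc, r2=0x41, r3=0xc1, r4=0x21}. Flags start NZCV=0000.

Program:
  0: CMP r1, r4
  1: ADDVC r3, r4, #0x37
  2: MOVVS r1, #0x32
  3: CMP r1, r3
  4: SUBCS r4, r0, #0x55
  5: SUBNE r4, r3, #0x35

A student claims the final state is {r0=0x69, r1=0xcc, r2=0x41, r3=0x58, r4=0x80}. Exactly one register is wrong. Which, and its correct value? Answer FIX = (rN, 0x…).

[0] flags=1010 → (cmp)
[1] flags=1010 VC?T → r3=0x58
[2] flags=1010 VS?F → skip
[3] flags=0011 → (cmp)
[4] flags=0011 CS?T → r4=0x14
[5] flags=0011 NE?T → r4=0x23

FIX = (r4, 0x23)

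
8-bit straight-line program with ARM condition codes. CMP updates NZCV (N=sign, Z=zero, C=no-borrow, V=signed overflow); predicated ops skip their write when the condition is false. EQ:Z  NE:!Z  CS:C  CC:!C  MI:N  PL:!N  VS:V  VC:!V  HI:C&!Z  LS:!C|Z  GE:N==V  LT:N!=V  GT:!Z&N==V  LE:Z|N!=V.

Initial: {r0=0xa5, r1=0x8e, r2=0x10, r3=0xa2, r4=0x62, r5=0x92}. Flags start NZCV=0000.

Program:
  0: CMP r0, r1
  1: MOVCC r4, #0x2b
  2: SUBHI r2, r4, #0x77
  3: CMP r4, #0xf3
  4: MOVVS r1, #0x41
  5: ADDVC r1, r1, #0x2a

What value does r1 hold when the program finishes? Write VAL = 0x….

VAL = 0xb8

[0] flags=0010 → (cmp)
[1] flags=0010 CC?F → skip
[2] flags=0010 HI?T → r2=0xeb
[3] flags=0000 → (cmp)
[4] flags=0000 VS?F → skip
[5] flags=0000 VC?T → r1=0xb8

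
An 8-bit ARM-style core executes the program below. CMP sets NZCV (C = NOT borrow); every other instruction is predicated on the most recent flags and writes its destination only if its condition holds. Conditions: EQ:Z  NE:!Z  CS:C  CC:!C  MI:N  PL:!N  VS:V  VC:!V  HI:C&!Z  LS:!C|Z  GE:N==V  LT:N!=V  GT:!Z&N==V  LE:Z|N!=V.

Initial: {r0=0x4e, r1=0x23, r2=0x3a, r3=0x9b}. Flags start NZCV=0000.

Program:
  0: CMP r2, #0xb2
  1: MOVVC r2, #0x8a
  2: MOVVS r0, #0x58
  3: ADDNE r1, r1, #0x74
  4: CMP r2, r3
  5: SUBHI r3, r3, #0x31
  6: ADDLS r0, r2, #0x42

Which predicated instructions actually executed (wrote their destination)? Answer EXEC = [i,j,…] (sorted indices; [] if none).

0: ✓ CMP  NZCV=1001
1: · MOVVC
2: ✓ MOVVS  r0←0x58
3: ✓ ADDNE  r1←0x97
4: ✓ CMP  NZCV=1001
5: · SUBHI
6: ✓ ADDLS  r0←0x7c

EXEC = [2,3,6]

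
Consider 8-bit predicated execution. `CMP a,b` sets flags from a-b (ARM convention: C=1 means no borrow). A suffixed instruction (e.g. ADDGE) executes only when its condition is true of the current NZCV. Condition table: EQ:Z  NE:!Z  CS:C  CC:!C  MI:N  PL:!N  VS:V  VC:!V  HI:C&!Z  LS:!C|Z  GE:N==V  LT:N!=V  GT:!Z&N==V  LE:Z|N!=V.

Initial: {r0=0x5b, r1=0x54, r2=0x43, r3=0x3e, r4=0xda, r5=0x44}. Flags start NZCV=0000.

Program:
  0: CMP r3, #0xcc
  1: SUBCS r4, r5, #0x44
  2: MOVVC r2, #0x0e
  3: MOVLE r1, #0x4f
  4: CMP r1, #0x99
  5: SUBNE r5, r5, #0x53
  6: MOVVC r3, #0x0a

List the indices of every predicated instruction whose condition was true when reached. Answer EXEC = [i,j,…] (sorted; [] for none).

EXEC = [2,5]

0: ✓ CMP  NZCV=0000
1: · SUBCS
2: ✓ MOVVC  r2←0x0e
3: · MOVLE
4: ✓ CMP  NZCV=1001
5: ✓ SUBNE  r5←0xf1
6: · MOVVC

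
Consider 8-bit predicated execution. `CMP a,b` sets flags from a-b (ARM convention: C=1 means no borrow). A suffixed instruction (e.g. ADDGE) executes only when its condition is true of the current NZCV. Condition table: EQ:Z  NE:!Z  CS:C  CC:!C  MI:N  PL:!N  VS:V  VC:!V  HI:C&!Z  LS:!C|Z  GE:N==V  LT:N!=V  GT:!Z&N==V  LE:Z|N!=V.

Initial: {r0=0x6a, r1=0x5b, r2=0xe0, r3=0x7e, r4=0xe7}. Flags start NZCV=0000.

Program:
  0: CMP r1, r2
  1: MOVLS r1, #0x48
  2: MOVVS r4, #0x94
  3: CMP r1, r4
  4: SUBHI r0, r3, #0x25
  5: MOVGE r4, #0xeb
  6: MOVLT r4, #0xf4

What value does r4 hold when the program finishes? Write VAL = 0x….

VAL = 0xeb

0: ✓ CMP  NZCV=0000
1: ✓ MOVLS  r1←0x48
2: · MOVVS
3: ✓ CMP  NZCV=0000
4: · SUBHI
5: ✓ MOVGE  r4←0xeb
6: · MOVLT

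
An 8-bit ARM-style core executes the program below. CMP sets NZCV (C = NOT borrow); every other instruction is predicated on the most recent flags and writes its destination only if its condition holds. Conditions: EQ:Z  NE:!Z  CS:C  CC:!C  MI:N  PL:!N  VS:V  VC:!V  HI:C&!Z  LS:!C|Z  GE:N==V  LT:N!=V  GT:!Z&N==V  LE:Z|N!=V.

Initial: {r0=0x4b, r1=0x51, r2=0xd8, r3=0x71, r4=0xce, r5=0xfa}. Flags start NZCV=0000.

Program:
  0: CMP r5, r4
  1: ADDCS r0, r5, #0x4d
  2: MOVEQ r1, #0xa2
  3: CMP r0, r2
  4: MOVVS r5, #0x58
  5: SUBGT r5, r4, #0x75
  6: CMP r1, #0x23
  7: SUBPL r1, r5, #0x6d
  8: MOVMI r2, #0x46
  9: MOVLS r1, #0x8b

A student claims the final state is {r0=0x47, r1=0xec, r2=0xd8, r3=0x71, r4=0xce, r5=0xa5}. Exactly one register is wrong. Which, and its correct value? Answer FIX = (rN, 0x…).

FIX = (r5, 0x59)

0: ✓ CMP  NZCV=0010
1: ✓ ADDCS  r0←0x47
2: · MOVEQ
3: ✓ CMP  NZCV=0000
4: · MOVVS
5: ✓ SUBGT  r5←0x59
6: ✓ CMP  NZCV=0010
7: ✓ SUBPL  r1←0xec
8: · MOVMI
9: · MOVLS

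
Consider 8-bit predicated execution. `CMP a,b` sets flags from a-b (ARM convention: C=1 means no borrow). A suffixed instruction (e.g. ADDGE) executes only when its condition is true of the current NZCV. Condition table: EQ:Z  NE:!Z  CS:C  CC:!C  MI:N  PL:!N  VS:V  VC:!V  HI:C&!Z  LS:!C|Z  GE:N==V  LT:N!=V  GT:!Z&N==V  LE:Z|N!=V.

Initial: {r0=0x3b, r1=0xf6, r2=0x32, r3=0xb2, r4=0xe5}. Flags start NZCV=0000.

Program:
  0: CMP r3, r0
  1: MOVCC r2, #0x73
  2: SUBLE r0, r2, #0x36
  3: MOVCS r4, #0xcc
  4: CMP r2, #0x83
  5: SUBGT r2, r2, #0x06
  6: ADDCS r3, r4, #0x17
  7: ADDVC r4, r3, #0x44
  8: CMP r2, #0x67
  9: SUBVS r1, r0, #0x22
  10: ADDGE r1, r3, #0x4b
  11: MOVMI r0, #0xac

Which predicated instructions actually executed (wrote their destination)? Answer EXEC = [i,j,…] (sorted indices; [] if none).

[0] flags=0011 → (cmp)
[1] flags=0011 CC?F → skip
[2] flags=0011 LE?T → r0=0xfc
[3] flags=0011 CS?T → r4=0xcc
[4] flags=1001 → (cmp)
[5] flags=1001 GT?T → r2=0x2c
[6] flags=1001 CS?F → skip
[7] flags=1001 VC?F → skip
[8] flags=1000 → (cmp)
[9] flags=1000 VS?F → skip
[10] flags=1000 GE?F → skip
[11] flags=1000 MI?T → r0=0xac

EXEC = [2,3,5,11]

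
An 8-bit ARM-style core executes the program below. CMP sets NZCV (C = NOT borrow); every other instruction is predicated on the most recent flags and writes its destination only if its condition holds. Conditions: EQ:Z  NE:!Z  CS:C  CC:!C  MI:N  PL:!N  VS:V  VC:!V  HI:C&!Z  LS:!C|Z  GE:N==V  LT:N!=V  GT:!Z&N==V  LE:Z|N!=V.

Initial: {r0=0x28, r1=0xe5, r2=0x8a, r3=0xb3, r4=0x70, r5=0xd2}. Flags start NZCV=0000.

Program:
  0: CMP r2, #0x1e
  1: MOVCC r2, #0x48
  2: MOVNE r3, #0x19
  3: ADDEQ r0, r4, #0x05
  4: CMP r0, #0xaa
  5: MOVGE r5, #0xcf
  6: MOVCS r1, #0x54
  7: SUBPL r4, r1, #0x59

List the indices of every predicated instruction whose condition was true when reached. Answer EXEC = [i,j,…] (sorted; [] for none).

EXEC = [2,5,7]

0: ✓ CMP  NZCV=0011
1: · MOVCC
2: ✓ MOVNE  r3←0x19
3: · ADDEQ
4: ✓ CMP  NZCV=0000
5: ✓ MOVGE  r5←0xcf
6: · MOVCS
7: ✓ SUBPL  r4←0x8c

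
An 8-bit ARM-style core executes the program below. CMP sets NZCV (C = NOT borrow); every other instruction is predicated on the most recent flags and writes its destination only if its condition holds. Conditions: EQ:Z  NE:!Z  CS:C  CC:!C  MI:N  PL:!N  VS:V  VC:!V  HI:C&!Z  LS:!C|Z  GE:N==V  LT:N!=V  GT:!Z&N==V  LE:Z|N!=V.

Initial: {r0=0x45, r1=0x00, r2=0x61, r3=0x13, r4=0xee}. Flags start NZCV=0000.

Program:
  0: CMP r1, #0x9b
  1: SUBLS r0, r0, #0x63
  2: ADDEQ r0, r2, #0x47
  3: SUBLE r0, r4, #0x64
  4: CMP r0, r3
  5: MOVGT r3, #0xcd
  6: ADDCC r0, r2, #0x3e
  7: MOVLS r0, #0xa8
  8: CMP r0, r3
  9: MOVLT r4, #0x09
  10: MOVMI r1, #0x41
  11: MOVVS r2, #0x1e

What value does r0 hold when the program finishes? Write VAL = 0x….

VAL = 0xe2

[0] flags=0000 → (cmp)
[1] flags=0000 LS?T → r0=0xe2
[2] flags=0000 EQ?F → skip
[3] flags=0000 LE?F → skip
[4] flags=1010 → (cmp)
[5] flags=1010 GT?F → skip
[6] flags=1010 CC?F → skip
[7] flags=1010 LS?F → skip
[8] flags=1010 → (cmp)
[9] flags=1010 LT?T → r4=0x09
[10] flags=1010 MI?T → r1=0x41
[11] flags=1010 VS?F → skip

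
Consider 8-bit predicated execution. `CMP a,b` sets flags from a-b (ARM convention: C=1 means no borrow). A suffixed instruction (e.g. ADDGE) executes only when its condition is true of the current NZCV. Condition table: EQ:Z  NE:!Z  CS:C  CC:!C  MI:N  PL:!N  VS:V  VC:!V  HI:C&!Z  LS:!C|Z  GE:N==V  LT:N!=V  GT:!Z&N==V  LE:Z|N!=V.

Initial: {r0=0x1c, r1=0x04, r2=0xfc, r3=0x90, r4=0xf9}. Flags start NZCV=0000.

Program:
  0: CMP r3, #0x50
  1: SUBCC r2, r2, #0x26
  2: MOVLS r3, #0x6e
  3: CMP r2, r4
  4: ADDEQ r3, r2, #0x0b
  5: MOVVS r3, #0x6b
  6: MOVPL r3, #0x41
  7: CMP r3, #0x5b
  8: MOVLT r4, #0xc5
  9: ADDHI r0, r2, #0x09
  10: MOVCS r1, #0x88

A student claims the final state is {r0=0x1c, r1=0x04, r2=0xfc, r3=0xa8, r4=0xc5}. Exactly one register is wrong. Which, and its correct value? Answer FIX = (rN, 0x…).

0: ✓ CMP  NZCV=0011
1: · SUBCC
2: · MOVLS
3: ✓ CMP  NZCV=0010
4: · ADDEQ
5: · MOVVS
6: ✓ MOVPL  r3←0x41
7: ✓ CMP  NZCV=1000
8: ✓ MOVLT  r4←0xc5
9: · ADDHI
10: · MOVCS

FIX = (r3, 0x41)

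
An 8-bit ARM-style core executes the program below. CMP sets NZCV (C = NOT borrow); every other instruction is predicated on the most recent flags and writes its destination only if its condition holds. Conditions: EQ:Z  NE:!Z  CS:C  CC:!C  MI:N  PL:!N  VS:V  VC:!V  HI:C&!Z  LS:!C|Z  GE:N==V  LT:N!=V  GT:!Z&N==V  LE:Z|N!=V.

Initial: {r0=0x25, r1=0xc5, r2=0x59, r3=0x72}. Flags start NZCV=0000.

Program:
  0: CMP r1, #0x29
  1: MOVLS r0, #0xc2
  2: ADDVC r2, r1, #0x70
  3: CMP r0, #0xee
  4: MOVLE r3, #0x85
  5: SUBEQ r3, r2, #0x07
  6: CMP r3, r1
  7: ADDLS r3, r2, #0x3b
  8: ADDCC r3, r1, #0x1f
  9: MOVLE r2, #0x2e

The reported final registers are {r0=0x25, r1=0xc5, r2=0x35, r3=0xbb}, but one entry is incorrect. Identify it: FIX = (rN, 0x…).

FIX = (r3, 0xe4)

[0] flags=1010 → (cmp)
[1] flags=1010 LS?F → skip
[2] flags=1010 VC?T → r2=0x35
[3] flags=0000 → (cmp)
[4] flags=0000 LE?F → skip
[5] flags=0000 EQ?F → skip
[6] flags=1001 → (cmp)
[7] flags=1001 LS?T → r3=0x70
[8] flags=1001 CC?T → r3=0xe4
[9] flags=1001 LE?F → skip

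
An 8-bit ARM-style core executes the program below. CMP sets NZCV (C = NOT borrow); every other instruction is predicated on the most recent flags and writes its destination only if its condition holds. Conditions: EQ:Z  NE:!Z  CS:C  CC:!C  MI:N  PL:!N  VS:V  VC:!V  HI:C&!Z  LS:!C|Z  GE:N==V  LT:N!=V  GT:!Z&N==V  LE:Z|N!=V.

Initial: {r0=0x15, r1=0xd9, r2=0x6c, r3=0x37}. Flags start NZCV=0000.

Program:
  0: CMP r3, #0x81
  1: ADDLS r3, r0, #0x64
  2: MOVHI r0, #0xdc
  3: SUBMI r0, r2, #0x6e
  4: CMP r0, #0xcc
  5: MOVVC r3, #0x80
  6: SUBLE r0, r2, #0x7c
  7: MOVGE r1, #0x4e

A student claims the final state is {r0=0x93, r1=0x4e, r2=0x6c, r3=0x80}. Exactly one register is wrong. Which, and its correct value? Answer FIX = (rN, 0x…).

FIX = (r0, 0xfe)

[0] flags=1001 → (cmp)
[1] flags=1001 LS?T → r3=0x79
[2] flags=1001 HI?F → skip
[3] flags=1001 MI?T → r0=0xfe
[4] flags=0010 → (cmp)
[5] flags=0010 VC?T → r3=0x80
[6] flags=0010 LE?F → skip
[7] flags=0010 GE?T → r1=0x4e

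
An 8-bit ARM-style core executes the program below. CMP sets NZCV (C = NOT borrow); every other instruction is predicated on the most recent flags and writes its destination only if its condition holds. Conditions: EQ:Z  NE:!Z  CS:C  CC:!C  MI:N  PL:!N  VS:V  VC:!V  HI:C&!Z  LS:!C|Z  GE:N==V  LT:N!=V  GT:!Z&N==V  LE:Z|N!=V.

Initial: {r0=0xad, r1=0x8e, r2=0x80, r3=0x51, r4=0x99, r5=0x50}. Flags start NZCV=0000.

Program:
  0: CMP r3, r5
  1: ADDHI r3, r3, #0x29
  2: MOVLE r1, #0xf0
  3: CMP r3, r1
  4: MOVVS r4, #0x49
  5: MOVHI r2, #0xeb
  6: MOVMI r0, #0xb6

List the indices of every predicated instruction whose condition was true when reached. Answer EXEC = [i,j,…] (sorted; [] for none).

0: ✓ CMP  NZCV=0010
1: ✓ ADDHI  r3←0x7a
2: · MOVLE
3: ✓ CMP  NZCV=1001
4: ✓ MOVVS  r4←0x49
5: · MOVHI
6: ✓ MOVMI  r0←0xb6

EXEC = [1,4,6]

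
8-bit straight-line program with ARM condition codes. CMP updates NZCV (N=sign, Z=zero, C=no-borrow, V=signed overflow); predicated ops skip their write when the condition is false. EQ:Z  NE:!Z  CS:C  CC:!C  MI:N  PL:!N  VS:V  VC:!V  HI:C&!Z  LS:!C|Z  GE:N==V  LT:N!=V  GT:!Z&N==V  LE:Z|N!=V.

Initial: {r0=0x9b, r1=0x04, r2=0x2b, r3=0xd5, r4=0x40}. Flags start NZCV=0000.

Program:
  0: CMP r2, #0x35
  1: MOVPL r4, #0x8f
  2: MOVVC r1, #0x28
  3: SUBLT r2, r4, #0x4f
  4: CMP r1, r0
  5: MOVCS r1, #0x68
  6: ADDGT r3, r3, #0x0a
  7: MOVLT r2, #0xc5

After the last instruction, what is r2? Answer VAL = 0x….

[0] flags=1000 → (cmp)
[1] flags=1000 PL?F → skip
[2] flags=1000 VC?T → r1=0x28
[3] flags=1000 LT?T → r2=0xf1
[4] flags=1001 → (cmp)
[5] flags=1001 CS?F → skip
[6] flags=1001 GT?T → r3=0xdf
[7] flags=1001 LT?F → skip

VAL = 0xf1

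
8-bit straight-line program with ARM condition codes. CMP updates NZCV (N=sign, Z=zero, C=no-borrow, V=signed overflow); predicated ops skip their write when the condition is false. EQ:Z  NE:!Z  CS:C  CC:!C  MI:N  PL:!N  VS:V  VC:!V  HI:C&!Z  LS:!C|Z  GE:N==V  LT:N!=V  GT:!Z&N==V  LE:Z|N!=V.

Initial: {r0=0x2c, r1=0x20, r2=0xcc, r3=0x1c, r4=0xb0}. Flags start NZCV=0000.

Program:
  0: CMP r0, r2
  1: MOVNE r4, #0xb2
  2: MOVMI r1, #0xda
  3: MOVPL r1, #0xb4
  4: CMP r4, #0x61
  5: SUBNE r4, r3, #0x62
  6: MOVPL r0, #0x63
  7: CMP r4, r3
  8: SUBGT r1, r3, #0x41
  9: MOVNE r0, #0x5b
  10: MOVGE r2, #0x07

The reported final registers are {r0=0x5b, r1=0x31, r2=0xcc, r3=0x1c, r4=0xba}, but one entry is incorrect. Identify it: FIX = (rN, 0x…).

[0] flags=0000 → (cmp)
[1] flags=0000 NE?T → r4=0xb2
[2] flags=0000 MI?F → skip
[3] flags=0000 PL?T → r1=0xb4
[4] flags=0011 → (cmp)
[5] flags=0011 NE?T → r4=0xba
[6] flags=0011 PL?T → r0=0x63
[7] flags=1010 → (cmp)
[8] flags=1010 GT?F → skip
[9] flags=1010 NE?T → r0=0x5b
[10] flags=1010 GE?F → skip

FIX = (r1, 0xb4)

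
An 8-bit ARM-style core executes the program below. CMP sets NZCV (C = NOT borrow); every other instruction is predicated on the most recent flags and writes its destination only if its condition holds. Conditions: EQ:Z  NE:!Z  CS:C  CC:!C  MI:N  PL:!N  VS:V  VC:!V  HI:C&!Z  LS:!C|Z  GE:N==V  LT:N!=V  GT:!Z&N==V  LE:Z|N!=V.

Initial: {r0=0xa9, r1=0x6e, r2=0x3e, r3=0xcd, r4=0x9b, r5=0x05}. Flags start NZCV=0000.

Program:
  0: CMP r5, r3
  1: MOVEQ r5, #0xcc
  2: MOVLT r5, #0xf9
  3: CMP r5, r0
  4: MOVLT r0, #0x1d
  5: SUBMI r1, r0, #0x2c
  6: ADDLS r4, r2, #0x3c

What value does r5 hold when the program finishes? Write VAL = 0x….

[0] flags=0000 → (cmp)
[1] flags=0000 EQ?F → skip
[2] flags=0000 LT?F → skip
[3] flags=0000 → (cmp)
[4] flags=0000 LT?F → skip
[5] flags=0000 MI?F → skip
[6] flags=0000 LS?T → r4=0x7a

VAL = 0x05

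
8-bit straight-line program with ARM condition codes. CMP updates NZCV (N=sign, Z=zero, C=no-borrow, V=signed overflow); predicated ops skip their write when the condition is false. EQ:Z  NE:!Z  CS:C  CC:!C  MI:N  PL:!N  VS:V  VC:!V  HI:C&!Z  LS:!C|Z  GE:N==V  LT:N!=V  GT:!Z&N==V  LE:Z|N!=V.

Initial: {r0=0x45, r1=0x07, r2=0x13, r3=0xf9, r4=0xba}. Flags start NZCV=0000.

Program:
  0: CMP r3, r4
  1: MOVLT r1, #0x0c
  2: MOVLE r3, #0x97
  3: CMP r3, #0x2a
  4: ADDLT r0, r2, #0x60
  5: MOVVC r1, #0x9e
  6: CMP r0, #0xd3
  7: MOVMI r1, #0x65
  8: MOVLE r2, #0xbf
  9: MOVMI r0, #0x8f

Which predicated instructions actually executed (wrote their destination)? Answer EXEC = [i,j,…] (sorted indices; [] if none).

0: ✓ CMP  NZCV=0010
1: · MOVLT
2: · MOVLE
3: ✓ CMP  NZCV=1010
4: ✓ ADDLT  r0←0x73
5: ✓ MOVVC  r1←0x9e
6: ✓ CMP  NZCV=1001
7: ✓ MOVMI  r1←0x65
8: · MOVLE
9: ✓ MOVMI  r0←0x8f

EXEC = [4,5,7,9]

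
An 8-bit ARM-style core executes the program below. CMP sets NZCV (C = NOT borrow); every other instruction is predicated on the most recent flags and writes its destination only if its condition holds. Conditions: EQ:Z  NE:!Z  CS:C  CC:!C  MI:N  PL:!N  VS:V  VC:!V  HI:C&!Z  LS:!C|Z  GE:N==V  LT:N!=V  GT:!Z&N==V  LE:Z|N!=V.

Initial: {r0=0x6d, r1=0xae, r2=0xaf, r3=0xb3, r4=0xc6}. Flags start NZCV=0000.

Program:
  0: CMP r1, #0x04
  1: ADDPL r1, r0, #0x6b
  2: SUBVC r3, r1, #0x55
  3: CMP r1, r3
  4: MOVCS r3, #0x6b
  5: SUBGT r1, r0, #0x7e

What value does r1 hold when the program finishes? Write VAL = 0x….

VAL = 0xae

0: ✓ CMP  NZCV=1010
1: · ADDPL
2: ✓ SUBVC  r3←0x59
3: ✓ CMP  NZCV=0011
4: ✓ MOVCS  r3←0x6b
5: · SUBGT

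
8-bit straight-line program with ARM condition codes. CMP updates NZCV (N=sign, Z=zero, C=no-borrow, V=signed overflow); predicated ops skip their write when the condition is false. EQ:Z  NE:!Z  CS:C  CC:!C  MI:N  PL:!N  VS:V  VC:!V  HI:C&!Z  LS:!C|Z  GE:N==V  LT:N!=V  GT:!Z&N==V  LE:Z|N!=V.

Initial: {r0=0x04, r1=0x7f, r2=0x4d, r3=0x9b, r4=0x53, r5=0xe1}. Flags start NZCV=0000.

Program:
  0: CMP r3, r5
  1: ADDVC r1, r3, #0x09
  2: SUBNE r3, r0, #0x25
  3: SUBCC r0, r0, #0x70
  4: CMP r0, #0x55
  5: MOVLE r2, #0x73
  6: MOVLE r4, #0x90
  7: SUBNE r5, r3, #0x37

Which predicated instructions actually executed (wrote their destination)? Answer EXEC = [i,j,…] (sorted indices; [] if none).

EXEC = [1,2,3,5,6,7]

[0] flags=1000 → (cmp)
[1] flags=1000 VC?T → r1=0xa4
[2] flags=1000 NE?T → r3=0xdf
[3] flags=1000 CC?T → r0=0x94
[4] flags=0011 → (cmp)
[5] flags=0011 LE?T → r2=0x73
[6] flags=0011 LE?T → r4=0x90
[7] flags=0011 NE?T → r5=0xa8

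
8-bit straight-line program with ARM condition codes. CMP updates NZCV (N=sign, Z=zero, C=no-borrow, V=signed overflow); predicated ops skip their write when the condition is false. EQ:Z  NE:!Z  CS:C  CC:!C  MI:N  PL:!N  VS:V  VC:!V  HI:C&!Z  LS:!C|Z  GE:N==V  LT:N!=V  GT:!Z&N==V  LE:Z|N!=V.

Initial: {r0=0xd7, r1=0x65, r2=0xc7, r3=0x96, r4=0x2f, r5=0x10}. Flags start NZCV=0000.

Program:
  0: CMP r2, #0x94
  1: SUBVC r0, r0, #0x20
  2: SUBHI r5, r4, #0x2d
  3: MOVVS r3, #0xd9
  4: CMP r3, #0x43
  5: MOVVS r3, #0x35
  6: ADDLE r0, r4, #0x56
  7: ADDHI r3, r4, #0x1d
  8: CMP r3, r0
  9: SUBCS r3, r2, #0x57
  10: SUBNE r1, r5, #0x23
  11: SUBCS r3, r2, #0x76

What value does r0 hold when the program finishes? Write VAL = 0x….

0: ✓ CMP  NZCV=0010
1: ✓ SUBVC  r0←0xb7
2: ✓ SUBHI  r5←0x02
3: · MOVVS
4: ✓ CMP  NZCV=0011
5: ✓ MOVVS  r3←0x35
6: ✓ ADDLE  r0←0x85
7: ✓ ADDHI  r3←0x4c
8: ✓ CMP  NZCV=1001
9: · SUBCS
10: ✓ SUBNE  r1←0xdf
11: · SUBCS

VAL = 0x85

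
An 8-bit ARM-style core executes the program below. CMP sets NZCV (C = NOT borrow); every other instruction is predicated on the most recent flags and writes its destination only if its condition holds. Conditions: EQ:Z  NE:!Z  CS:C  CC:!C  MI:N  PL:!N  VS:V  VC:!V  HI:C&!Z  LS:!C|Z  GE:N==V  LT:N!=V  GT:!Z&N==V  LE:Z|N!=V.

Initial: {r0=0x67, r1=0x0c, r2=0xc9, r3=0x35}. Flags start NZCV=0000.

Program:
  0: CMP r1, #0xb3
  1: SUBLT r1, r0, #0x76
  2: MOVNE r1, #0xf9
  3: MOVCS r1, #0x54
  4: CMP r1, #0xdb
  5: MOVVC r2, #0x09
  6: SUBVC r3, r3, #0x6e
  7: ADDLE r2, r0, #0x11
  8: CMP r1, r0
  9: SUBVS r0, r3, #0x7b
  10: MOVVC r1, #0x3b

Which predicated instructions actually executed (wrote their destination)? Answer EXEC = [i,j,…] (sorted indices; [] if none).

EXEC = [2,5,6,10]

[0] flags=0000 → (cmp)
[1] flags=0000 LT?F → skip
[2] flags=0000 NE?T → r1=0xf9
[3] flags=0000 CS?F → skip
[4] flags=0010 → (cmp)
[5] flags=0010 VC?T → r2=0x09
[6] flags=0010 VC?T → r3=0xc7
[7] flags=0010 LE?F → skip
[8] flags=1010 → (cmp)
[9] flags=1010 VS?F → skip
[10] flags=1010 VC?T → r1=0x3b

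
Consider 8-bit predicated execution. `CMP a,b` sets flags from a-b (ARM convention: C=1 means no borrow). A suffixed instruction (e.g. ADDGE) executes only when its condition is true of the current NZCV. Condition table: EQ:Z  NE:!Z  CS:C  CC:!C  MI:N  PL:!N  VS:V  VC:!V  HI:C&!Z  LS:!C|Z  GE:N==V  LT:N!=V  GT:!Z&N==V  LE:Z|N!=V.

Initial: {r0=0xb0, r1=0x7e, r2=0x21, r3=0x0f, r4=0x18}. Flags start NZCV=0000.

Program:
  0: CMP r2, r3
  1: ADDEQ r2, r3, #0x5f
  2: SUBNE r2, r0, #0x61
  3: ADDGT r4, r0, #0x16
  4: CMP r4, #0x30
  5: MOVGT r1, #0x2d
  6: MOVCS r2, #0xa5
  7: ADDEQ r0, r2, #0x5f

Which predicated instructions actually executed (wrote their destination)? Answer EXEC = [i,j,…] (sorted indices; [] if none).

[0] flags=0010 → (cmp)
[1] flags=0010 EQ?F → skip
[2] flags=0010 NE?T → r2=0x4f
[3] flags=0010 GT?T → r4=0xc6
[4] flags=1010 → (cmp)
[5] flags=1010 GT?F → skip
[6] flags=1010 CS?T → r2=0xa5
[7] flags=1010 EQ?F → skip

EXEC = [2,3,6]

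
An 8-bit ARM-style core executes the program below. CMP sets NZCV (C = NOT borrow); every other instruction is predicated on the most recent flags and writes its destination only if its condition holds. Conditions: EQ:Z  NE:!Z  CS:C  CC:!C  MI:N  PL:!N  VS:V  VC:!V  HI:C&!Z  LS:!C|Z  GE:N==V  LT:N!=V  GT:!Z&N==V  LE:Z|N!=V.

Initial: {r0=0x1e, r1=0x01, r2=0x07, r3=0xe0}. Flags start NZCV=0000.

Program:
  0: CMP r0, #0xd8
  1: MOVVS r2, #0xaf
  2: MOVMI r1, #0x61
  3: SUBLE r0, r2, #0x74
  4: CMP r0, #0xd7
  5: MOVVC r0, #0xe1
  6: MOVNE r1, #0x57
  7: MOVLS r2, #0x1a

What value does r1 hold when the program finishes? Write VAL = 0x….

0: ✓ CMP  NZCV=0000
1: · MOVVS
2: · MOVMI
3: · SUBLE
4: ✓ CMP  NZCV=0000
5: ✓ MOVVC  r0←0xe1
6: ✓ MOVNE  r1←0x57
7: ✓ MOVLS  r2←0x1a

VAL = 0x57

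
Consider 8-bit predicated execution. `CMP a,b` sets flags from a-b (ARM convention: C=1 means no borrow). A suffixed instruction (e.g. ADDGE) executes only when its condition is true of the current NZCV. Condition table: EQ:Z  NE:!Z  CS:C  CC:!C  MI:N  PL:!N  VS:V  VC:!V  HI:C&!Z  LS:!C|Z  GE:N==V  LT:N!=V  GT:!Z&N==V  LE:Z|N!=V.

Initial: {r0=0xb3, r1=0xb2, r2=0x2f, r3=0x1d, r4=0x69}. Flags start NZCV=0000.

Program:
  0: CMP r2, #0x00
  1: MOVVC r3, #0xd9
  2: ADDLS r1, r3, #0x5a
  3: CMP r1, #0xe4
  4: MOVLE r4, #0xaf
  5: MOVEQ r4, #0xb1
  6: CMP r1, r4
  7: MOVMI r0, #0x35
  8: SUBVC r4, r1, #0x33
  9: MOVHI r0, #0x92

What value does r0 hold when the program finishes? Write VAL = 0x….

VAL = 0x92

[0] flags=0010 → (cmp)
[1] flags=0010 VC?T → r3=0xd9
[2] flags=0010 LS?F → skip
[3] flags=1000 → (cmp)
[4] flags=1000 LE?T → r4=0xaf
[5] flags=1000 EQ?F → skip
[6] flags=0010 → (cmp)
[7] flags=0010 MI?F → skip
[8] flags=0010 VC?T → r4=0x7f
[9] flags=0010 HI?T → r0=0x92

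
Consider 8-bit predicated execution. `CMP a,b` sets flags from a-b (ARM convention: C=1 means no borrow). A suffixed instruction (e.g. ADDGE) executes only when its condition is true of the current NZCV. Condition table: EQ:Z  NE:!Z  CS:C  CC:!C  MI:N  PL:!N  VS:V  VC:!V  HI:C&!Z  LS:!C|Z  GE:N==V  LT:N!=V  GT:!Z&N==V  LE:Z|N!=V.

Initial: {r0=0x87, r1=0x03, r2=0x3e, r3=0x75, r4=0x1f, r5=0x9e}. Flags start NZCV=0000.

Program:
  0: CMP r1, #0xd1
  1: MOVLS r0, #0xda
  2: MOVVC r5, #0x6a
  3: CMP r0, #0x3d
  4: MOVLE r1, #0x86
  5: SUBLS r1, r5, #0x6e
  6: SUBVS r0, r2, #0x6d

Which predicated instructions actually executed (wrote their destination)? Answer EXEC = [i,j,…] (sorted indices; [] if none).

0: ✓ CMP  NZCV=0000
1: ✓ MOVLS  r0←0xda
2: ✓ MOVVC  r5←0x6a
3: ✓ CMP  NZCV=1010
4: ✓ MOVLE  r1←0x86
5: · SUBLS
6: · SUBVS

EXEC = [1,2,4]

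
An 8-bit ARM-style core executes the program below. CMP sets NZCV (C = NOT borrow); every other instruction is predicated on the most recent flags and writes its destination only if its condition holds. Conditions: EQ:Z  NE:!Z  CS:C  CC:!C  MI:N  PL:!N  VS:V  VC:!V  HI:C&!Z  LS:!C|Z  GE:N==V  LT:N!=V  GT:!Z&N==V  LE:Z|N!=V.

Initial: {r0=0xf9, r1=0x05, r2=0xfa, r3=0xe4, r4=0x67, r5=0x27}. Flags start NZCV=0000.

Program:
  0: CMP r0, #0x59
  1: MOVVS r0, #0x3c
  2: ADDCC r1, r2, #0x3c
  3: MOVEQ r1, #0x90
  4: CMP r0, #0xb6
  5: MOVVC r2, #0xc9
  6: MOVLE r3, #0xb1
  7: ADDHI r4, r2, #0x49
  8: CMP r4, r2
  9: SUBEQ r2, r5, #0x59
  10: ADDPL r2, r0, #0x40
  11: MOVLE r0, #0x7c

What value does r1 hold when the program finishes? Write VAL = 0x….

0: ✓ CMP  NZCV=1010
1: · MOVVS
2: · ADDCC
3: · MOVEQ
4: ✓ CMP  NZCV=0010
5: ✓ MOVVC  r2←0xc9
6: · MOVLE
7: ✓ ADDHI  r4←0x12
8: ✓ CMP  NZCV=0000
9: · SUBEQ
10: ✓ ADDPL  r2←0x39
11: · MOVLE

VAL = 0x05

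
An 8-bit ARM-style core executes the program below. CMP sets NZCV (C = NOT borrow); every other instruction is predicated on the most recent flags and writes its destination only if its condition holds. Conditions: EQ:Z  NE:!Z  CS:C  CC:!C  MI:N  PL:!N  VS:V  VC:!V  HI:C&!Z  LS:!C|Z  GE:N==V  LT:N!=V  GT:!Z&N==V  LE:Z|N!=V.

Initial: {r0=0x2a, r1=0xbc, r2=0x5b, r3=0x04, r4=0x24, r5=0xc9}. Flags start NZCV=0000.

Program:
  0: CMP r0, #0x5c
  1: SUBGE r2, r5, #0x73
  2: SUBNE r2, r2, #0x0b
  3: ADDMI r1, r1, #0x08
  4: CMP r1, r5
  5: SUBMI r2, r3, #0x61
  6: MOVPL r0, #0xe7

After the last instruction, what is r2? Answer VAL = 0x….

VAL = 0xa3

[0] flags=1000 → (cmp)
[1] flags=1000 GE?F → skip
[2] flags=1000 NE?T → r2=0x50
[3] flags=1000 MI?T → r1=0xc4
[4] flags=1000 → (cmp)
[5] flags=1000 MI?T → r2=0xa3
[6] flags=1000 PL?F → skip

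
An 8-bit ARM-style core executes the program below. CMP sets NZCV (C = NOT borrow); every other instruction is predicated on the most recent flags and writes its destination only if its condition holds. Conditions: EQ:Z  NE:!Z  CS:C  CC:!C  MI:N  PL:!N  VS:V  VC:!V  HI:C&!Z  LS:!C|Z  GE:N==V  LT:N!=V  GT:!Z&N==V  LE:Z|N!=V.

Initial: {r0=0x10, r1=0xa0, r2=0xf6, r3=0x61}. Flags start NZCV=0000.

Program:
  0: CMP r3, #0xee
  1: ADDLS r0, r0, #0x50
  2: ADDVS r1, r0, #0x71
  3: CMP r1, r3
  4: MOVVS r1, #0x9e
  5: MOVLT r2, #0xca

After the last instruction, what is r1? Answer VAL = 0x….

[0] flags=0000 → (cmp)
[1] flags=0000 LS?T → r0=0x60
[2] flags=0000 VS?F → skip
[3] flags=0011 → (cmp)
[4] flags=0011 VS?T → r1=0x9e
[5] flags=0011 LT?T → r2=0xca

VAL = 0x9e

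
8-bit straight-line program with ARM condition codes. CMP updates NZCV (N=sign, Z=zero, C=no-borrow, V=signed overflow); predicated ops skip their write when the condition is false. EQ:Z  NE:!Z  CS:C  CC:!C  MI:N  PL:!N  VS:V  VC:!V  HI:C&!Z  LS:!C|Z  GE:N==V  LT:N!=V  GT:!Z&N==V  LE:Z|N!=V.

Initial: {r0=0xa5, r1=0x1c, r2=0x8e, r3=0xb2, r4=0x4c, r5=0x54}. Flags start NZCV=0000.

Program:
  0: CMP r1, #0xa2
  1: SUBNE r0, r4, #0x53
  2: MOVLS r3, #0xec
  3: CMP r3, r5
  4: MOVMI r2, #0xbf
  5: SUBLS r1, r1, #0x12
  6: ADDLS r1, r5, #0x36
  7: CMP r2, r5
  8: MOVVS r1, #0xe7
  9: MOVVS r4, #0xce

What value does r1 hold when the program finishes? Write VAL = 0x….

[0] flags=0000 → (cmp)
[1] flags=0000 NE?T → r0=0xf9
[2] flags=0000 LS?T → r3=0xec
[3] flags=1010 → (cmp)
[4] flags=1010 MI?T → r2=0xbf
[5] flags=1010 LS?F → skip
[6] flags=1010 LS?F → skip
[7] flags=0011 → (cmp)
[8] flags=0011 VS?T → r1=0xe7
[9] flags=0011 VS?T → r4=0xce

VAL = 0xe7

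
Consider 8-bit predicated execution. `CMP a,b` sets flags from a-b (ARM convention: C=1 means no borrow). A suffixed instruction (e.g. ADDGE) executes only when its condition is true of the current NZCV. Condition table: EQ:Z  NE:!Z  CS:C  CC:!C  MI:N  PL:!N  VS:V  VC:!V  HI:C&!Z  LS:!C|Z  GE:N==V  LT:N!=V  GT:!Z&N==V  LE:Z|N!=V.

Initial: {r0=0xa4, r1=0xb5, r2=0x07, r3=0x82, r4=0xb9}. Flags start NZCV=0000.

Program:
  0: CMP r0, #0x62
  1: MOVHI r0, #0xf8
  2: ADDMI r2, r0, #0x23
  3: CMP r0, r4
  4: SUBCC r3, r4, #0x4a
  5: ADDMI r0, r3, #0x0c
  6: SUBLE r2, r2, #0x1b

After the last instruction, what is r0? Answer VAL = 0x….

0: ✓ CMP  NZCV=0011
1: ✓ MOVHI  r0←0xf8
2: · ADDMI
3: ✓ CMP  NZCV=0010
4: · SUBCC
5: · ADDMI
6: · SUBLE

VAL = 0xf8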